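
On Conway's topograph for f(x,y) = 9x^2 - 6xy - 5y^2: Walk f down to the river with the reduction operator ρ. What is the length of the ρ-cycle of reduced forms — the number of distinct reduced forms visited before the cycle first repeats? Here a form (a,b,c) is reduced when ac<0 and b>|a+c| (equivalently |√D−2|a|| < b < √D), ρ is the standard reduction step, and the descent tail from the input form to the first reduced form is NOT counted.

D = 216, ⌊√D⌋ = 14
descent: ρ → (-5,6,9)  [lands on river]
river: ρ → (9,12,-2)
river: ρ → (-2,12,9)
river: ρ → (9,6,-5)
river: ρ → (-5,14,1)
river: ρ → (1,14,-5)
ρ-cycle length = 6 (tail of 1 descent step not counted)

6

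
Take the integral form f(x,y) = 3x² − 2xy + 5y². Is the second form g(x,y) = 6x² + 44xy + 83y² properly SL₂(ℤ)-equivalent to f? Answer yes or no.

D₁ = -56, D₂ = -56
f: reduced (well bottom): (3,-2,5) with a≤c, −a<b≤a
g: translate: b→-4 (≡44 mod 12), so (6,44,83)→(6,-4,3)
g: flip: (6,-4,3)→(3,4,6)
g: translate: b→-2 (≡4 mod 6), so (3,4,6)→(3,-2,5)
g: reduced (well bottom): (3,-2,5) with a≤c, −a<b≤a
reduced forms (3, -2, 5) vs (3, -2, 5) ⇒ equivalent

yes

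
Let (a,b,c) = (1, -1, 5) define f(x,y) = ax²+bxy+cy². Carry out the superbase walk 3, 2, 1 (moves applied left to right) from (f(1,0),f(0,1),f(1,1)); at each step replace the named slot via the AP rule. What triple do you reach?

start (1,5,5) = (f(1,0),f(0,1),f(1,1))
replace slot 3: 2·(1+5) − 5 = 7 → (1,5,7)
replace slot 2: 2·(1+7) − 5 = 11 → (1,11,7)
replace slot 1: 2·(11+7) − 1 = 35 → (35,11,7)

35,11,7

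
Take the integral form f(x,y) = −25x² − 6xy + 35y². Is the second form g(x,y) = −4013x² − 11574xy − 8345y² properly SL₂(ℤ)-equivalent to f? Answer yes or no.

D₁ = 3536, D₂ = 3536
river cycle of f (length 6): (-25, 44, 16), (16, 52, -13), (-13, 52, 16), (16, 44, -25), (-25, 56, 4), (4, 56, -25)
river cycle of g (length 6): (16, 52, -13), (-13, 52, 16), (16, 44, -25), (-25, 56, 4), (4, 56, -25), (-25, 44, 16)
cycles coincide ⇒ equivalent

yes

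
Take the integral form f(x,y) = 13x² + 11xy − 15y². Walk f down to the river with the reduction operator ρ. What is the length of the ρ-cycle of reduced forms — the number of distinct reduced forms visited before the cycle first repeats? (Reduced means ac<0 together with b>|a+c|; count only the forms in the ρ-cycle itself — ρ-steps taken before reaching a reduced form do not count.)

D = 901, ⌊√D⌋ = 30
river: ρ → (-15,19,9)
river: ρ → (9,17,-17)
river: ρ → (-17,17,9)
river: ρ → (9,19,-15)
river: ρ → (-15,11,13)
river: ρ → (13,15,-13)
river: ρ → (-13,11,15)
river: ρ → (15,19,-9)
river: ρ → (-9,17,17)
river: ρ → (17,17,-9)
river: ρ → (-9,19,15)
river: ρ → (15,11,-13)
river: ρ → (-13,15,13)
river: ρ → (13,11,-15)
ρ-cycle length = 14 (tail of 0 descent steps not counted)

14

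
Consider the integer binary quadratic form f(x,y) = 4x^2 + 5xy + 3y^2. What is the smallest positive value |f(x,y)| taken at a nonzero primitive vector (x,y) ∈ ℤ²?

translate: b→-3 (≡5 mod 8), so (4,5,3)→(4,-3,2)
flip: (4,-3,2)→(2,3,4)
translate: b→-1 (≡3 mod 4), so (2,3,4)→(2,-1,3)
reduced (well bottom): (2,-1,3) with a≤c, −a<b≤a
well minimum = a = 2

2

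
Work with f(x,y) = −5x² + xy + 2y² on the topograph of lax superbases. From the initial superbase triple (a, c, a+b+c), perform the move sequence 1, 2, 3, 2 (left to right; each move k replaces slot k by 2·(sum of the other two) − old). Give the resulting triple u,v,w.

start (-5,2,-2) = (f(1,0),f(0,1),f(1,1))
replace slot 1: 2·(2+(-2)) − (-5) = 5 → (5,2,-2)
replace slot 2: 2·(5+(-2)) − 2 = 4 → (5,4,-2)
replace slot 3: 2·(5+4) − (-2) = 20 → (5,4,20)
replace slot 2: 2·(5+20) − 4 = 46 → (5,46,20)

5,46,20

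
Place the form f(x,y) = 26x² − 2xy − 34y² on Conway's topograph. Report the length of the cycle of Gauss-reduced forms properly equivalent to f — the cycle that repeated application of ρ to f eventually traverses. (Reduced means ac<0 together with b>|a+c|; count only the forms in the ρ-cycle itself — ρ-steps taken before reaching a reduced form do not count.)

D = 3540, ⌊√D⌋ = 59
descent: ρ → (-34,2,26)
descent: ρ → (26,50,-10)  [lands on river]
river: ρ → (-10,50,26)
river: ρ → (26,54,-6)
river: ρ → (-6,54,26)
ρ-cycle length = 4 (tail of 2 descent steps not counted)

4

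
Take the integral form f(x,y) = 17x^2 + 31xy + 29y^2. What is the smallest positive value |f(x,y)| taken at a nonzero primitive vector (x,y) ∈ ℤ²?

translate: b→-3 (≡31 mod 34), so (17,31,29)→(17,-3,15)
flip: (17,-3,15)→(15,3,17)
reduced (well bottom): (15,3,17) with a≤c, −a<b≤a
well minimum = a = 15

15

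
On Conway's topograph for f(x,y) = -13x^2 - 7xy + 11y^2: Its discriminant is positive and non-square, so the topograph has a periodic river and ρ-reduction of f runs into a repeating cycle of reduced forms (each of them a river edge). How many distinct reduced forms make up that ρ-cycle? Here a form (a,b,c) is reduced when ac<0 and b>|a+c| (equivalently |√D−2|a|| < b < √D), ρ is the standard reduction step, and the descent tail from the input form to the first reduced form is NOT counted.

D = 621, ⌊√D⌋ = 24
descent: ρ → (11,7,-13)  [lands on river]
river: ρ → (-13,19,5)
river: ρ → (5,21,-9)
river: ρ → (-9,15,11)
ρ-cycle length = 4 (tail of 1 descent step not counted)

4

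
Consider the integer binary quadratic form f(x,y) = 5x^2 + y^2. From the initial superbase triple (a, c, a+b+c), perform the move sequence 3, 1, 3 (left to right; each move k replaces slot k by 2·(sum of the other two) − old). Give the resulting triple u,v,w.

start (5,1,6) = (f(1,0),f(0,1),f(1,1))
replace slot 3: 2·(5+1) − 6 = 6 → (5,1,6)
replace slot 1: 2·(1+6) − 5 = 9 → (9,1,6)
replace slot 3: 2·(9+1) − 6 = 14 → (9,1,14)

9,1,14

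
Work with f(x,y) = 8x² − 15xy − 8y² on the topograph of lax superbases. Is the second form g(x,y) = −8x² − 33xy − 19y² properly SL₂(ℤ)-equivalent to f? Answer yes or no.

D₁ = 481, D₂ = 481
river cycle of f (length 26): (-8, 15, 8), (8, 17, -6), (-6, 19, 5), (5, 21, -2), (-2, 19, 15), (15, 11, -6), (-6, 13, 13), (13, 13, -6), (-6, 11, 15), (15, 19, -2), … (16 more)
river cycle of g (length 26): (6, 17, -8), (-8, 15, 8), (8, 17, -6), (-6, 19, 5), (5, 21, -2), (-2, 19, 15), (15, 11, -6), (-6, 13, 13), (13, 13, -6), (-6, 11, 15), … (16 more)
cycles coincide ⇒ equivalent

yes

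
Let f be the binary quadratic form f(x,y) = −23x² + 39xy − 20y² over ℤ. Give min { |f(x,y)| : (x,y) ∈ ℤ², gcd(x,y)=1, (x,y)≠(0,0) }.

translate: b→7 (≡-39 mod 46), so (23,-39,20)→(23,7,4)
flip: (23,7,4)→(4,-7,23)
translate: b→1 (≡-7 mod 8), so (4,-7,23)→(4,1,20)
reduced (well bottom): (4,1,20) with a≤c, −a<b≤a
well minimum |f| = |-4| = 4 (negative-definite)

4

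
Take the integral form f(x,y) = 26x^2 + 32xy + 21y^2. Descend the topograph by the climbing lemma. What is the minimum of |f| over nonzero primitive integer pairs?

translate: b→-20 (≡32 mod 52), so (26,32,21)→(26,-20,15)
flip: (26,-20,15)→(15,20,26)
translate: b→-10 (≡20 mod 30), so (15,20,26)→(15,-10,21)
reduced (well bottom): (15,-10,21) with a≤c, −a<b≤a
well minimum = a = 15

15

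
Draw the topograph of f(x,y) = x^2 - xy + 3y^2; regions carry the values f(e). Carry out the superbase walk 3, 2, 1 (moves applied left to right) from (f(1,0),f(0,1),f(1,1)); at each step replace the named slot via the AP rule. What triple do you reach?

start (1,3,3) = (f(1,0),f(0,1),f(1,1))
replace slot 3: 2·(1+3) − 3 = 5 → (1,3,5)
replace slot 2: 2·(1+5) − 3 = 9 → (1,9,5)
replace slot 1: 2·(9+5) − 1 = 27 → (27,9,5)

27,9,5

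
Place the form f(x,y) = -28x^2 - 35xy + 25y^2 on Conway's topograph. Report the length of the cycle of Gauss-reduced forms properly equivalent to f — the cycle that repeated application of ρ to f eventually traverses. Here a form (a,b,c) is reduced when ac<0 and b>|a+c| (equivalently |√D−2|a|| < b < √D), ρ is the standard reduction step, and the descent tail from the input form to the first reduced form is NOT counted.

D = 4025, ⌊√D⌋ = 63
descent: ρ → (25,35,-28)  [lands on river]
river: ρ → (-28,21,32)
river: ρ → (32,43,-17)
river: ρ → (-17,59,8)
river: ρ → (8,53,-38)
river: ρ → (-38,23,23)
river: ρ → (23,23,-38)
river: ρ → (-38,53,8)
river: ρ → (8,59,-17)
river: ρ → (-17,43,32)
river: ρ → (32,21,-28)
river: ρ → (-28,35,25)
river: ρ → (25,15,-38)
river: ρ → (-38,61,2)
river: ρ → (2,63,-7)
river: ρ → (-7,63,2)
river: ρ → (2,61,-38)
river: ρ → (-38,15,25)
ρ-cycle length = 18 (tail of 1 descent step not counted)

18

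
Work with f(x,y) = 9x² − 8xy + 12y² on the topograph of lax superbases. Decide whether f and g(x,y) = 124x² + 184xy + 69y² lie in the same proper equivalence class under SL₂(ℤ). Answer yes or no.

D₁ = -368, D₂ = -368
f: reduced (well bottom): (9,-8,12) with a≤c, −a<b≤a
g: translate: b→-64 (≡184 mod 248), so (124,184,69)→(124,-64,9)
g: flip: (124,-64,9)→(9,64,124)
g: translate: b→-8 (≡64 mod 18), so (9,64,124)→(9,-8,12)
g: reduced (well bottom): (9,-8,12) with a≤c, −a<b≤a
reduced forms (9, -8, 12) vs (9, -8, 12) ⇒ equivalent

yes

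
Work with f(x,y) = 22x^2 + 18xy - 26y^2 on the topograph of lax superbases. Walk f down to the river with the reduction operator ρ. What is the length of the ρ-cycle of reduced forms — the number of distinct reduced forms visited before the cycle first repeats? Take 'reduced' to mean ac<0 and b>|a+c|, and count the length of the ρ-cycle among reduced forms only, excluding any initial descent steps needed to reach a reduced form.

D = 2612, ⌊√D⌋ = 51
river: ρ → (-26,34,14)
river: ρ → (14,50,-2)
river: ρ → (-2,50,14)
river: ρ → (14,34,-26)
river: ρ → (-26,18,22)
river: ρ → (22,26,-22)
river: ρ → (-22,18,26)
river: ρ → (26,34,-14)
river: ρ → (-14,50,2)
river: ρ → (2,50,-14)
river: ρ → (-14,34,26)
river: ρ → (26,18,-22)
river: ρ → (-22,26,22)
river: ρ → (22,18,-26)
ρ-cycle length = 14 (tail of 0 descent steps not counted)

14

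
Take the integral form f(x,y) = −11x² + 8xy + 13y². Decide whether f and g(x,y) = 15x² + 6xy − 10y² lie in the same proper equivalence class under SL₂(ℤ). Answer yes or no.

D₁ = 636, D₂ = 636
river cycle of f (length 10): (13, 18, -6), (-6, 18, 13), (13, 8, -11), (-11, 14, 10), (10, 6, -15), (-15, 24, 1), (1, 24, -15), (-15, 6, 10), (10, 14, -11), (-11, 8, 13)
river cycle of g (length 10): (-10, 14, 11), (11, 8, -13), (-13, 18, 6), (6, 18, -13), (-13, 8, 11), (11, 14, -10), (-10, 6, 15), (15, 24, -1), (-1, 24, 15), (15, 6, -10)
cycles differ ⇒ inequivalent

no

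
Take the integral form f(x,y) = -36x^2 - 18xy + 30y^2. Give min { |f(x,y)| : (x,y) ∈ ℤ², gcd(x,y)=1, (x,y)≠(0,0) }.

descent: ρ → (30,18,-36)  [lands on river]
river: ρ → (-36,54,12)
river: ρ → (12,66,-6)
river: ρ → (-6,66,12)
river: ρ → (12,54,-36)
river: ρ → (-36,18,30)
river: ρ → (30,42,-24)
river: ρ → (-24,54,18)
river: ρ → (18,54,-24)
river: ρ → (-24,42,30)
closes: descent 1, river 10
min |a| on river = 6

6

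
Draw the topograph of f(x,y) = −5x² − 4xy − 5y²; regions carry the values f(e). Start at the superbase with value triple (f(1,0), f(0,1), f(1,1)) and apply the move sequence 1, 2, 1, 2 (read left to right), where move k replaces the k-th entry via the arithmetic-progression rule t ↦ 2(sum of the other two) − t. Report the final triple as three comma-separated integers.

start (-5,-5,-14) = (f(1,0),f(0,1),f(1,1))
replace slot 1: 2·((-5)+(-14)) − (-5) = -33 → (-33,-5,-14)
replace slot 2: 2·((-33)+(-14)) − (-5) = -89 → (-33,-89,-14)
replace slot 1: 2·((-89)+(-14)) − (-33) = -173 → (-173,-89,-14)
replace slot 2: 2·((-173)+(-14)) − (-89) = -285 → (-173,-285,-14)

-173,-285,-14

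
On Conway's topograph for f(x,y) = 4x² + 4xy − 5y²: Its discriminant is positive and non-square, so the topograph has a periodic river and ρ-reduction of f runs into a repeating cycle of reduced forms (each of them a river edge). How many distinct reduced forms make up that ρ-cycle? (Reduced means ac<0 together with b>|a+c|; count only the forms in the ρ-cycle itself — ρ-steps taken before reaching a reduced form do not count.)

D = 96, ⌊√D⌋ = 9
river: ρ → (-5,6,3)
river: ρ → (3,6,-5)
river: ρ → (-5,4,4)
river: ρ → (4,4,-5)
ρ-cycle length = 4 (tail of 0 descent steps not counted)

4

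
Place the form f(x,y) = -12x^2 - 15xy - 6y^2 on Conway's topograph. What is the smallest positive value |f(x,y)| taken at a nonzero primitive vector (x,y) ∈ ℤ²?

translate: b→-9 (≡15 mod 24), so (12,15,6)→(12,-9,3)
flip: (12,-9,3)→(3,9,12)
translate: b→3 (≡9 mod 6), so (3,9,12)→(3,3,6)
reduced (well bottom): (3,3,6) with a≤c, −a<b≤a
well minimum |f| = |-3| = 3 (negative-definite)

3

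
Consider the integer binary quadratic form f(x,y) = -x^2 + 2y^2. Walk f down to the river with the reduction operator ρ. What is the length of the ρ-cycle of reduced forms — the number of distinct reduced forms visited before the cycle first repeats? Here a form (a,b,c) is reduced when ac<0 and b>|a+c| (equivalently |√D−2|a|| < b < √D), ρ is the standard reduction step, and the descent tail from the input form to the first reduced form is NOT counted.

D = 8, ⌊√D⌋ = 2
descent: ρ → (2,0,-1)
descent: ρ → (-1,2,1)  [lands on river]
river: ρ → (1,2,-1)
ρ-cycle length = 2 (tail of 2 descent steps not counted)

2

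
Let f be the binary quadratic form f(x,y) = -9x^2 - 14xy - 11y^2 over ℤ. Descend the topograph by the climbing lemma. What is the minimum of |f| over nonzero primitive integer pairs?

translate: b→-4 (≡14 mod 18), so (9,14,11)→(9,-4,6)
flip: (9,-4,6)→(6,4,9)
reduced (well bottom): (6,4,9) with a≤c, −a<b≤a
well minimum |f| = |-6| = 6 (negative-definite)

6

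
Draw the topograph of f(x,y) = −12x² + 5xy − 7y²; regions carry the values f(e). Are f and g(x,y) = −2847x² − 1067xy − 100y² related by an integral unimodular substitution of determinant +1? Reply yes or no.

D₁ = -311, D₂ = -311
f is negative-definite; reduce −f:
−f: flip: (12,-5,7)→(7,5,12)
−f: reduced (well bottom): (7,5,12) with a≤c, −a<b≤a
flip sign back: reduced form of f is (-7,-5,-12)
g is negative-definite; reduce −g:
−g: flip: (2847,1067,100)→(100,-1067,2847)
−g: translate: b→-67 (≡-1067 mod 200), so (100,-1067,2847)→(100,-67,12)
−g: flip: (100,-67,12)→(12,67,100)
−g: translate: b→-5 (≡67 mod 24), so (12,67,100)→(12,-5,7)
−g: flip: (12,-5,7)→(7,5,12)
−g: reduced (well bottom): (7,5,12) with a≤c, −a<b≤a
flip sign back: reduced form of g is (-7,-5,-12)
reduced forms (-7, -5, -12) vs (-7, -5, -12) ⇒ equivalent

yes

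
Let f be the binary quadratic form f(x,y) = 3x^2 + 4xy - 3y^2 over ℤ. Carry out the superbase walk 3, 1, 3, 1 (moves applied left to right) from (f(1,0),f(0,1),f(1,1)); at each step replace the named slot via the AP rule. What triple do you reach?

start (3,-3,4) = (f(1,0),f(0,1),f(1,1))
replace slot 3: 2·(3+(-3)) − 4 = -4 → (3,-3,-4)
replace slot 1: 2·((-3)+(-4)) − 3 = -17 → (-17,-3,-4)
replace slot 3: 2·((-17)+(-3)) − (-4) = -36 → (-17,-3,-36)
replace slot 1: 2·((-3)+(-36)) − (-17) = -61 → (-61,-3,-36)

-61,-3,-36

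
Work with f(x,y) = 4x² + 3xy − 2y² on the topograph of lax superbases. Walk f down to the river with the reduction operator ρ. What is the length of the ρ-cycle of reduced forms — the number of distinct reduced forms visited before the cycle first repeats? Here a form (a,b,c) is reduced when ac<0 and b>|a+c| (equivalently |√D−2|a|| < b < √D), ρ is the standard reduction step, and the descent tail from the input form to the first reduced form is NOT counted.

D = 41, ⌊√D⌋ = 6
river: ρ → (-2,5,2)
river: ρ → (2,3,-4)
river: ρ → (-4,5,1)
river: ρ → (1,5,-4)
river: ρ → (-4,3,2)
river: ρ → (2,5,-2)
river: ρ → (-2,3,4)
river: ρ → (4,5,-1)
river: ρ → (-1,5,4)
river: ρ → (4,3,-2)
ρ-cycle length = 10 (tail of 0 descent steps not counted)

10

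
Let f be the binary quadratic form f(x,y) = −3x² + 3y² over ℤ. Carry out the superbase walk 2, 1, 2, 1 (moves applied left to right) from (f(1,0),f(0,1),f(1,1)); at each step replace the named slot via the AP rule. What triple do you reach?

start (-3,3,0) = (f(1,0),f(0,1),f(1,1))
replace slot 2: 2·((-3)+0) − 3 = -9 → (-3,-9,0)
replace slot 1: 2·((-9)+0) − (-3) = -15 → (-15,-9,0)
replace slot 2: 2·((-15)+0) − (-9) = -21 → (-15,-21,0)
replace slot 1: 2·((-21)+0) − (-15) = -27 → (-27,-21,0)

-27,-21,0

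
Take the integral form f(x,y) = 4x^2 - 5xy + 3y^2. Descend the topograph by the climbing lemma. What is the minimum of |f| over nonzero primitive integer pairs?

translate: b→3 (≡-5 mod 8), so (4,-5,3)→(4,3,2)
flip: (4,3,2)→(2,-3,4)
translate: b→1 (≡-3 mod 4), so (2,-3,4)→(2,1,3)
reduced (well bottom): (2,1,3) with a≤c, −a<b≤a
well minimum = a = 2

2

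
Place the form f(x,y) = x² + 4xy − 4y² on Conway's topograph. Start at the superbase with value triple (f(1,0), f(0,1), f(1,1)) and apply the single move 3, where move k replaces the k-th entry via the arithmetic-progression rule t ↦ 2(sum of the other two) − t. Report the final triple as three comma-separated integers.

start (1,-4,1) = (f(1,0),f(0,1),f(1,1))
replace slot 3: 2·(1+(-4)) − 1 = -7 → (1,-4,-7)

1,-4,-7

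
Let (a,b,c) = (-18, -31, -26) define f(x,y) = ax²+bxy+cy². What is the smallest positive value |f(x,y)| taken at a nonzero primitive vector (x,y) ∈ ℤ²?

translate: b→-5 (≡31 mod 36), so (18,31,26)→(18,-5,13)
flip: (18,-5,13)→(13,5,18)
reduced (well bottom): (13,5,18) with a≤c, −a<b≤a
well minimum |f| = |-13| = 13 (negative-definite)

13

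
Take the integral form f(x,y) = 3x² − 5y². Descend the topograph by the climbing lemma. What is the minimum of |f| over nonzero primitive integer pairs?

descent: ρ → (-5,0,3)
descent: ρ → (3,6,-2)  [lands on river]
river: ρ → (-2,6,3)
closes: descent 2, river 2
min |a| on river = 2

2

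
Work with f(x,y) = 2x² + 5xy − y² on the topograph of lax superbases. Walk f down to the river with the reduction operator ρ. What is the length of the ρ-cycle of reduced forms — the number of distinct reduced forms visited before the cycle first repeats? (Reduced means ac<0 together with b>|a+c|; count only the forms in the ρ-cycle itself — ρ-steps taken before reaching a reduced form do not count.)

D = 33, ⌊√D⌋ = 5
river: ρ → (-1,5,2)
river: ρ → (2,3,-3)
river: ρ → (-3,3,2)
river: ρ → (2,5,-1)
ρ-cycle length = 4 (tail of 0 descent steps not counted)

4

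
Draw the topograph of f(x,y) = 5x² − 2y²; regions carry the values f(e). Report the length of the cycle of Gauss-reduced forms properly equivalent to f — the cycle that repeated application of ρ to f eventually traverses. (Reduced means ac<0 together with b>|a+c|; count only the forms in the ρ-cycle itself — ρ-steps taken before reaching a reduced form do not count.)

D = 40, ⌊√D⌋ = 6
descent: ρ → (-2,4,3)  [lands on river]
river: ρ → (3,2,-3)
river: ρ → (-3,4,2)
river: ρ → (2,4,-3)
river: ρ → (-3,2,3)
river: ρ → (3,4,-2)
ρ-cycle length = 6 (tail of 1 descent step not counted)

6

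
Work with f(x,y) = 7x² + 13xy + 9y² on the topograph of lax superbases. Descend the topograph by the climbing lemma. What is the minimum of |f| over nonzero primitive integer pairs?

translate: b→-1 (≡13 mod 14), so (7,13,9)→(7,-1,3)
flip: (7,-1,3)→(3,1,7)
reduced (well bottom): (3,1,7) with a≤c, −a<b≤a
well minimum = a = 3

3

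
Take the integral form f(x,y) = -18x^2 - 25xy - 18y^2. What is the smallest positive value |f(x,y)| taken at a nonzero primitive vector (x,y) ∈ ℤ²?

translate: b→-11 (≡25 mod 36), so (18,25,18)→(18,-11,11)
flip: (18,-11,11)→(11,11,18)
reduced (well bottom): (11,11,18) with a≤c, −a<b≤a
well minimum |f| = |-11| = 11 (negative-definite)

11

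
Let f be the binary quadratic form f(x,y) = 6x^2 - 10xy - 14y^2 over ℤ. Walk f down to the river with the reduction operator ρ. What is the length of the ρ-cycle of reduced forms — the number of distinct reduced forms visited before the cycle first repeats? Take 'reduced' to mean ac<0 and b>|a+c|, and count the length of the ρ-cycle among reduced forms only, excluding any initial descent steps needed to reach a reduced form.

D = 436, ⌊√D⌋ = 20
descent: ρ → (-14,10,6)  [lands on river]
river: ρ → (6,14,-10)
river: ρ → (-10,6,10)
river: ρ → (10,14,-6)
river: ρ → (-6,10,14)
river: ρ → (14,18,-2)
river: ρ → (-2,18,14)
river: ρ → (14,10,-6)
river: ρ → (-6,14,10)
river: ρ → (10,6,-10)
river: ρ → (-10,14,6)
river: ρ → (6,10,-14)
river: ρ → (-14,18,2)
river: ρ → (2,18,-14)
ρ-cycle length = 14 (tail of 1 descent step not counted)

14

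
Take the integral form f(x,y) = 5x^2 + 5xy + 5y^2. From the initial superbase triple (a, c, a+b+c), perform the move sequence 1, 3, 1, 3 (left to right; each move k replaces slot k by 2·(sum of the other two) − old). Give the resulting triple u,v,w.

start (5,5,15) = (f(1,0),f(0,1),f(1,1))
replace slot 1: 2·(5+15) − 5 = 35 → (35,5,15)
replace slot 3: 2·(35+5) − 15 = 65 → (35,5,65)
replace slot 1: 2·(5+65) − 35 = 105 → (105,5,65)
replace slot 3: 2·(105+5) − 65 = 155 → (105,5,155)

105,5,155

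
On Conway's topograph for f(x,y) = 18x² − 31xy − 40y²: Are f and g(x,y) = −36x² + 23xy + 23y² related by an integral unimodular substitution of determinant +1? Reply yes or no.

D₁ = 3841, D₂ = 3841
river cycle of f (length 82): (-40, 31, 18), (18, 41, -30), (-30, 19, 29), (29, 39, -20), (-20, 41, 27), (27, 13, -34), (-34, 55, 6), (6, 53, -43), (-43, 33, 16), (16, 31, -45), … (72 more)
river cycle of g (length 82): (23, 23, -36), (-36, 49, 10), (10, 51, -31), (-31, 11, 30), (30, 49, -12), (-12, 47, 34), (34, 21, -25), (-25, 29, 30), (30, 31, -24), (-24, 17, 37), … (72 more)
cycles differ ⇒ inequivalent

no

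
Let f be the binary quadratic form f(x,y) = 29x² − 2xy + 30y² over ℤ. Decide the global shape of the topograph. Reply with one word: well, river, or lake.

D = b²−4ac = (-2)² − 4·29·30 = -3476
D < 0 ⇒ definite ⇒ every region one sign ⇒ single well

well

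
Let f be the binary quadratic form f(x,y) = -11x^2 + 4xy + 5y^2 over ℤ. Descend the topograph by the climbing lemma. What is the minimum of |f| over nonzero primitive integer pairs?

descent: ρ → (5,6,-10)  [lands on river]
river: ρ → (-10,14,1)
river: ρ → (1,14,-10)
river: ρ → (-10,6,5)
river: ρ → (5,14,-2)
river: ρ → (-2,14,5)
closes: descent 1, river 6
min |a| on river = 1

1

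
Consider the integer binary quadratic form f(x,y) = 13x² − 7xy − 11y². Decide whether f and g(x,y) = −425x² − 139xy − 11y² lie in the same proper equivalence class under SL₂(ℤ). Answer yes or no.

D₁ = 621, D₂ = 621
river cycle of f (length 4): (-11, 7, 13), (13, 19, -5), (-5, 21, 9), (9, 15, -11)
river cycle of g (length 4): (-11, 7, 13), (13, 19, -5), (-5, 21, 9), (9, 15, -11)
cycles coincide ⇒ equivalent

yes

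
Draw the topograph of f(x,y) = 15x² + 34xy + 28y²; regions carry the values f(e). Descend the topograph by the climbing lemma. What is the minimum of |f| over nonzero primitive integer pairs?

translate: b→4 (≡34 mod 30), so (15,34,28)→(15,4,9)
flip: (15,4,9)→(9,-4,15)
reduced (well bottom): (9,-4,15) with a≤c, −a<b≤a
well minimum = a = 9

9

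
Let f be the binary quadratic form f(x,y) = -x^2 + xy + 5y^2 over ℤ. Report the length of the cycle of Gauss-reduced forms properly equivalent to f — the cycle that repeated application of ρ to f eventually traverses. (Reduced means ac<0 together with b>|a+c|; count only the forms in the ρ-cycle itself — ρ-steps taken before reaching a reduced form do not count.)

D = 21, ⌊√D⌋ = 4
descent: ρ → (5,-1,-1)
descent: ρ → (-1,3,3)  [lands on river]
river: ρ → (3,3,-1)
ρ-cycle length = 2 (tail of 2 descent steps not counted)

2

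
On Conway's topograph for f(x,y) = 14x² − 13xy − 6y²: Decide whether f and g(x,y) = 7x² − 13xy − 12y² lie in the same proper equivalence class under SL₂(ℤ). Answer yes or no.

D₁ = 505, D₂ = 505
river cycle of f (length 8): (-6, 13, 14), (14, 15, -5), (-5, 15, 14), (14, 13, -6), (-6, 11, 16), (16, 21, -1), (-1, 21, 16), (16, 11, -6)
river cycle of g (length 8): (-12, 13, 7), (7, 15, -10), (-10, 5, 12), (12, 19, -3), (-3, 17, 18), (18, 19, -2), (-2, 21, 8), (8, 11, -12)
cycles differ ⇒ inequivalent

no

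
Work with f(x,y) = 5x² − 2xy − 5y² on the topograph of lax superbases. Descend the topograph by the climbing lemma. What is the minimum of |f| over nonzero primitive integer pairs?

descent: ρ → (-5,2,5)  [lands on river]
river: ρ → (5,8,-2)
river: ρ → (-2,8,5)
river: ρ → (5,2,-5)
river: ρ → (-5,8,2)
river: ρ → (2,8,-5)
closes: descent 1, river 6
min |a| on river = 2

2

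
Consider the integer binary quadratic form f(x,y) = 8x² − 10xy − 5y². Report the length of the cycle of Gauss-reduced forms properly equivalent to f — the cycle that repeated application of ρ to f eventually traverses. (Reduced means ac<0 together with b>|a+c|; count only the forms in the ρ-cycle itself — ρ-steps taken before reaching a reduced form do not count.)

D = 260, ⌊√D⌋ = 16
descent: ρ → (-5,10,8)  [lands on river]
river: ρ → (8,6,-7)
river: ρ → (-7,8,7)
river: ρ → (7,6,-8)
river: ρ → (-8,10,5)
river: ρ → (5,10,-8)
river: ρ → (-8,6,7)
river: ρ → (7,8,-7)
river: ρ → (-7,6,8)
river: ρ → (8,10,-5)
ρ-cycle length = 10 (tail of 1 descent step not counted)

10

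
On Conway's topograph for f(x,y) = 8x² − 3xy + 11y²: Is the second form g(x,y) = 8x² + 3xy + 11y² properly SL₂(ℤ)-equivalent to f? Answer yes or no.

D₁ = -343, D₂ = -343
f: reduced (well bottom): (8,-3,11) with a≤c, −a<b≤a
g: reduced (well bottom): (8,3,11) with a≤c, −a<b≤a
reduced forms (8, -3, 11) vs (8, 3, 11) ⇒ inequivalent

no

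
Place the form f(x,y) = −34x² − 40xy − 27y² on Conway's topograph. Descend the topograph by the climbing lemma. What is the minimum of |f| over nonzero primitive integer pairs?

translate: b→-28 (≡40 mod 68), so (34,40,27)→(34,-28,21)
flip: (34,-28,21)→(21,28,34)
translate: b→-14 (≡28 mod 42), so (21,28,34)→(21,-14,27)
reduced (well bottom): (21,-14,27) with a≤c, −a<b≤a
well minimum |f| = |-21| = 21 (negative-definite)

21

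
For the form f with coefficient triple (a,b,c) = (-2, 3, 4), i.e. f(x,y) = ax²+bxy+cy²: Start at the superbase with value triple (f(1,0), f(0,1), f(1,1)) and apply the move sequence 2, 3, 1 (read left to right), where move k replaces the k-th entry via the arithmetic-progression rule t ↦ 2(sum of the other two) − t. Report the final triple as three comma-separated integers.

start (-2,4,5) = (f(1,0),f(0,1),f(1,1))
replace slot 2: 2·((-2)+5) − 4 = 2 → (-2,2,5)
replace slot 3: 2·((-2)+2) − 5 = -5 → (-2,2,-5)
replace slot 1: 2·(2+(-5)) − (-2) = -4 → (-4,2,-5)

-4,2,-5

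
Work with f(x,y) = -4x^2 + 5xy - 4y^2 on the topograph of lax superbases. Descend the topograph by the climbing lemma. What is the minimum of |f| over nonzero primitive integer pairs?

translate: b→3 (≡-5 mod 8), so (4,-5,4)→(4,3,3)
flip: (4,3,3)→(3,-3,4)
translate: b→3 (≡-3 mod 6), so (3,-3,4)→(3,3,4)
reduced (well bottom): (3,3,4) with a≤c, −a<b≤a
well minimum |f| = |-3| = 3 (negative-definite)

3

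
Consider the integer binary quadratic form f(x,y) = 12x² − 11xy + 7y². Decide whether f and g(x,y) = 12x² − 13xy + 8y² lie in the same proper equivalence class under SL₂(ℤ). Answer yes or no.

D₁ = -215, D₂ = -215
f: flip: (12,-11,7)→(7,11,12)
f: translate: b→-3 (≡11 mod 14), so (7,11,12)→(7,-3,8)
f: reduced (well bottom): (7,-3,8) with a≤c, −a<b≤a
g: translate: b→11 (≡-13 mod 24), so (12,-13,8)→(12,11,7)
g: flip: (12,11,7)→(7,-11,12)
g: translate: b→3 (≡-11 mod 14), so (7,-11,12)→(7,3,8)
g: reduced (well bottom): (7,3,8) with a≤c, −a<b≤a
reduced forms (7, -3, 8) vs (7, 3, 8) ⇒ inequivalent

no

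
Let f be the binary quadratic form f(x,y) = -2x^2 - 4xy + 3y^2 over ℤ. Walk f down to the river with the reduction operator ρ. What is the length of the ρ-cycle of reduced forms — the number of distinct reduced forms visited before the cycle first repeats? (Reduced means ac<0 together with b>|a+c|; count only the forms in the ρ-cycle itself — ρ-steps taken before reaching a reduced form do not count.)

D = 40, ⌊√D⌋ = 6
descent: ρ → (3,4,-2)  [lands on river]
river: ρ → (-2,4,3)
river: ρ → (3,2,-3)
river: ρ → (-3,4,2)
river: ρ → (2,4,-3)
river: ρ → (-3,2,3)
ρ-cycle length = 6 (tail of 1 descent step not counted)

6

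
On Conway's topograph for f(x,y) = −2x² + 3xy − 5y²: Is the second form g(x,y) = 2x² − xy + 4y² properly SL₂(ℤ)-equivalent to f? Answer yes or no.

D₁ = -31, D₂ = -31
f is negative-definite; reduce −f:
−f: translate: b→1 (≡-3 mod 4), so (2,-3,5)→(2,1,4)
−f: reduced (well bottom): (2,1,4) with a≤c, −a<b≤a
flip sign back: reduced form of f is (-2,-1,-4)
g: reduced (well bottom): (2,-1,4) with a≤c, −a<b≤a
reduced forms (-2, -1, -4) vs (2, -1, 4) ⇒ inequivalent

no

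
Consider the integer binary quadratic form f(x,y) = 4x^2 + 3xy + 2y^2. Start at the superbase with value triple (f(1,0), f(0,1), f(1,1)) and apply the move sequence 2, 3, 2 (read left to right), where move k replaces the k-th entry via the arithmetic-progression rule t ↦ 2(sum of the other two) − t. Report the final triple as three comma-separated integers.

start (4,2,9) = (f(1,0),f(0,1),f(1,1))
replace slot 2: 2·(4+9) − 2 = 24 → (4,24,9)
replace slot 3: 2·(4+24) − 9 = 47 → (4,24,47)
replace slot 2: 2·(4+47) − 24 = 78 → (4,78,47)

4,78,47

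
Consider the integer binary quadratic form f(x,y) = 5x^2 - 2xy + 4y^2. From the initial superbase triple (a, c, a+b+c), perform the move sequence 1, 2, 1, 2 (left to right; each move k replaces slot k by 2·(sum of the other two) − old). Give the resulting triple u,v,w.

start (5,4,7) = (f(1,0),f(0,1),f(1,1))
replace slot 1: 2·(4+7) − 5 = 17 → (17,4,7)
replace slot 2: 2·(17+7) − 4 = 44 → (17,44,7)
replace slot 1: 2·(44+7) − 17 = 85 → (85,44,7)
replace slot 2: 2·(85+7) − 44 = 140 → (85,140,7)

85,140,7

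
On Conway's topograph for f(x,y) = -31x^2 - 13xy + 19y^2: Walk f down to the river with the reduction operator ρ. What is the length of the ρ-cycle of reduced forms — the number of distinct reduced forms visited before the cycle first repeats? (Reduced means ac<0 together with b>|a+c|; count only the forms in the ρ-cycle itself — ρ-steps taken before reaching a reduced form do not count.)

D = 2525, ⌊√D⌋ = 50
descent: ρ → (19,13,-31)  [lands on river]
river: ρ → (-31,49,1)
river: ρ → (1,49,-31)
river: ρ → (-31,13,19)
river: ρ → (19,25,-25)
river: ρ → (-25,25,19)
ρ-cycle length = 6 (tail of 1 descent step not counted)

6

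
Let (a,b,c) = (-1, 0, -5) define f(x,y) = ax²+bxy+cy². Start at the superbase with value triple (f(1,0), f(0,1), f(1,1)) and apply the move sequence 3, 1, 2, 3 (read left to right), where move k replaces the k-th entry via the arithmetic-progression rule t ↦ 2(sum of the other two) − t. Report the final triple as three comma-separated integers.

start (-1,-5,-6) = (f(1,0),f(0,1),f(1,1))
replace slot 3: 2·((-1)+(-5)) − (-6) = -6 → (-1,-5,-6)
replace slot 1: 2·((-5)+(-6)) − (-1) = -21 → (-21,-5,-6)
replace slot 2: 2·((-21)+(-6)) − (-5) = -49 → (-21,-49,-6)
replace slot 3: 2·((-21)+(-49)) − (-6) = -134 → (-21,-49,-134)

-21,-49,-134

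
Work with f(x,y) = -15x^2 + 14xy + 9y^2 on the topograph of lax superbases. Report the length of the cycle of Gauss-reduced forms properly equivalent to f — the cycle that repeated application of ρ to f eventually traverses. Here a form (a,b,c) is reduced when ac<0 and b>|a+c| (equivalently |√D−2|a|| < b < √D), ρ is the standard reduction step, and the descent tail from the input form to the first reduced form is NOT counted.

D = 736, ⌊√D⌋ = 27
river: ρ → (9,22,-7)
river: ρ → (-7,20,12)
river: ρ → (12,4,-15)
river: ρ → (-15,26,1)
river: ρ → (1,26,-15)
river: ρ → (-15,4,12)
river: ρ → (12,20,-7)
river: ρ → (-7,22,9)
river: ρ → (9,14,-15)
river: ρ → (-15,16,8)
river: ρ → (8,16,-15)
river: ρ → (-15,14,9)
ρ-cycle length = 12 (tail of 0 descent steps not counted)

12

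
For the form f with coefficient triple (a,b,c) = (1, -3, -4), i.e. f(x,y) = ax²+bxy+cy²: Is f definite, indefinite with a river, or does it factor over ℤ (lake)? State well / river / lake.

D = b²−4ac = (-3)² − 4·1·(-4) = 25
D = 5² is a perfect square ⇒ form factors over ℤ ⇒ lakes

lake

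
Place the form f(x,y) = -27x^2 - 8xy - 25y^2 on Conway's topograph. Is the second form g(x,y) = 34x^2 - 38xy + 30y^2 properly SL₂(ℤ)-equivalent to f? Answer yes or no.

D₁ = -2636, D₂ = -2636
f is negative-definite; reduce −f:
−f: flip: (27,8,25)→(25,-8,27)
−f: reduced (well bottom): (25,-8,27) with a≤c, −a<b≤a
flip sign back: reduced form of f is (-25,8,-27)
g: translate: b→30 (≡-38 mod 68), so (34,-38,30)→(34,30,26)
g: flip: (34,30,26)→(26,-30,34)
g: translate: b→22 (≡-30 mod 52), so (26,-30,34)→(26,22,30)
g: reduced (well bottom): (26,22,30) with a≤c, −a<b≤a
reduced forms (-25, 8, -27) vs (26, 22, 30) ⇒ inequivalent

no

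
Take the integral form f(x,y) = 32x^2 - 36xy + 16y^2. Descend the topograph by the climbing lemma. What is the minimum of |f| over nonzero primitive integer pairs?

translate: b→28 (≡-36 mod 64), so (32,-36,16)→(32,28,12)
flip: (32,28,12)→(12,-28,32)
translate: b→-4 (≡-28 mod 24), so (12,-28,32)→(12,-4,16)
reduced (well bottom): (12,-4,16) with a≤c, −a<b≤a
well minimum = a = 12

12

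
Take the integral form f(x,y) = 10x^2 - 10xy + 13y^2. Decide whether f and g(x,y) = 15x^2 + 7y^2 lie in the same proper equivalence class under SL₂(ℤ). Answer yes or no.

D₁ = -420, D₂ = -420
f: translate: b→10 (≡-10 mod 20), so (10,-10,13)→(10,10,13)
f: reduced (well bottom): (10,10,13) with a≤c, −a<b≤a
g: flip: (15,0,7)→(7,0,15)
g: reduced (well bottom): (7,0,15) with a≤c, −a<b≤a
reduced forms (10, 10, 13) vs (7, 0, 15) ⇒ inequivalent

no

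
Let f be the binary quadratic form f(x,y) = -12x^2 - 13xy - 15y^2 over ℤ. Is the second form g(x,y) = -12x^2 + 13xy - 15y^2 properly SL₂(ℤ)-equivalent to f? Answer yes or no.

D₁ = -551, D₂ = -551
f is negative-definite; reduce −f:
−f: translate: b→-11 (≡13 mod 24), so (12,13,15)→(12,-11,14)
−f: reduced (well bottom): (12,-11,14) with a≤c, −a<b≤a
flip sign back: reduced form of f is (-12,11,-14)
g is negative-definite; reduce −g:
−g: translate: b→11 (≡-13 mod 24), so (12,-13,15)→(12,11,14)
−g: reduced (well bottom): (12,11,14) with a≤c, −a<b≤a
flip sign back: reduced form of g is (-12,-11,-14)
reduced forms (-12, 11, -14) vs (-12, -11, -14) ⇒ inequivalent

no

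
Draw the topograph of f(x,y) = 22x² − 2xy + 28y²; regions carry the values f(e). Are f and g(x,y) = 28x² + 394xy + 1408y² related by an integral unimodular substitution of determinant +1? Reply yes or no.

D₁ = -2460, D₂ = -2460
f: reduced (well bottom): (22,-2,28) with a≤c, −a<b≤a
g: translate: b→2 (≡394 mod 56), so (28,394,1408)→(28,2,22)
g: flip: (28,2,22)→(22,-2,28)
g: reduced (well bottom): (22,-2,28) with a≤c, −a<b≤a
reduced forms (22, -2, 28) vs (22, -2, 28) ⇒ equivalent

yes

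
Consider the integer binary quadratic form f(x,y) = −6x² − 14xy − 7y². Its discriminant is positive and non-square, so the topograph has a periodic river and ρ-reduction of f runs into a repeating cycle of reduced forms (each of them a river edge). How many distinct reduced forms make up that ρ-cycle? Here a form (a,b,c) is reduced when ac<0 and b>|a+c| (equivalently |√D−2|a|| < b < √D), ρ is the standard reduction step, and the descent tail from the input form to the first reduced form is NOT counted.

D = 28, ⌊√D⌋ = 5
descent: ρ → (-7,0,1)
descent: ρ → (1,4,-3)  [lands on river]
river: ρ → (-3,2,2)
river: ρ → (2,2,-3)
river: ρ → (-3,4,1)
ρ-cycle length = 4 (tail of 2 descent steps not counted)

4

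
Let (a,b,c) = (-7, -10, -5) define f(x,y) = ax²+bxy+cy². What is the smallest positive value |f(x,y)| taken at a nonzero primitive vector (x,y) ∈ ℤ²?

translate: b→-4 (≡10 mod 14), so (7,10,5)→(7,-4,2)
flip: (7,-4,2)→(2,4,7)
translate: b→0 (≡4 mod 4), so (2,4,7)→(2,0,5)
reduced (well bottom): (2,0,5) with a≤c, −a<b≤a
well minimum |f| = |-2| = 2 (negative-definite)

2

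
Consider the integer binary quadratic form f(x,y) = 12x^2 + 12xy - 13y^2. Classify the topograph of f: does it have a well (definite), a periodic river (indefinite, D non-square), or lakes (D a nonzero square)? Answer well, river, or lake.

D = b²−4ac = 12² − 4·12·(-13) = 768
D > 0 non-square ⇒ indefinite ⇒ periodic river

river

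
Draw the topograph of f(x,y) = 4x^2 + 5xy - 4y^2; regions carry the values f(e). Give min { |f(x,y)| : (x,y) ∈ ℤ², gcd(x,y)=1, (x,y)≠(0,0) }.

river: ρ → (-4,3,5)
river: ρ → (5,7,-2)
river: ρ → (-2,9,1)
river: ρ → (1,9,-2)
river: ρ → (-2,7,5)
river: ρ → (5,3,-4)
river: ρ → (-4,5,4)
river: ρ → (4,3,-5)
river: ρ → (-5,7,2)
river: ρ → (2,9,-1)
river: ρ → (-1,9,2)
river: ρ → (2,7,-5)
river: ρ → (-5,3,4)
river: ρ → (4,5,-4)
closes: descent 0, river 14
min |a| on river = 1

1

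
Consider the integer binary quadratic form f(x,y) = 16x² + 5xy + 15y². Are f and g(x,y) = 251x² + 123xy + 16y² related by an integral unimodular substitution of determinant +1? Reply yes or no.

D₁ = -935, D₂ = -935
f: flip: (16,5,15)→(15,-5,16)
f: reduced (well bottom): (15,-5,16) with a≤c, −a<b≤a
g: flip: (251,123,16)→(16,-123,251)
g: translate: b→5 (≡-123 mod 32), so (16,-123,251)→(16,5,15)
g: flip: (16,5,15)→(15,-5,16)
g: reduced (well bottom): (15,-5,16) with a≤c, −a<b≤a
reduced forms (15, -5, 16) vs (15, -5, 16) ⇒ equivalent

yes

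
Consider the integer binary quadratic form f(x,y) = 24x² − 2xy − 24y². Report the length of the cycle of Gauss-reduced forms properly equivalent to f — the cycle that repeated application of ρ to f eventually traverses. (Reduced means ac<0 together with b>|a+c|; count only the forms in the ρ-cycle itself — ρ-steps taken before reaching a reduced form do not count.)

D = 2308, ⌊√D⌋ = 48
descent: ρ → (-24,2,24)  [lands on river]
river: ρ → (24,46,-2)
river: ρ → (-2,46,24)
river: ρ → (24,2,-24)
river: ρ → (-24,46,2)
river: ρ → (2,46,-24)
ρ-cycle length = 6 (tail of 1 descent step not counted)

6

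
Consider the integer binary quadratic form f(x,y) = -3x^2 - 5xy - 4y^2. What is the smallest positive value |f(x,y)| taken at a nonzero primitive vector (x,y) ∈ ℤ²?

translate: b→-1 (≡5 mod 6), so (3,5,4)→(3,-1,2)
flip: (3,-1,2)→(2,1,3)
reduced (well bottom): (2,1,3) with a≤c, −a<b≤a
well minimum |f| = |-2| = 2 (negative-definite)

2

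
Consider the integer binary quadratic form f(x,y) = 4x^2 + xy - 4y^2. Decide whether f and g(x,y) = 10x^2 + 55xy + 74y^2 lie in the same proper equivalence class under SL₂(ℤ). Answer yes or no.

D₁ = 65, D₂ = 65
river cycle of f (length 6): (-4, 7, 1), (1, 7, -4), (-4, 1, 4), (4, 7, -1), (-1, 7, 4), (4, 1, -4)
river cycle of g (length 6): (-1, 7, 4), (4, 1, -4), (-4, 7, 1), (1, 7, -4), (-4, 1, 4), (4, 7, -1)
cycles coincide ⇒ equivalent

yes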